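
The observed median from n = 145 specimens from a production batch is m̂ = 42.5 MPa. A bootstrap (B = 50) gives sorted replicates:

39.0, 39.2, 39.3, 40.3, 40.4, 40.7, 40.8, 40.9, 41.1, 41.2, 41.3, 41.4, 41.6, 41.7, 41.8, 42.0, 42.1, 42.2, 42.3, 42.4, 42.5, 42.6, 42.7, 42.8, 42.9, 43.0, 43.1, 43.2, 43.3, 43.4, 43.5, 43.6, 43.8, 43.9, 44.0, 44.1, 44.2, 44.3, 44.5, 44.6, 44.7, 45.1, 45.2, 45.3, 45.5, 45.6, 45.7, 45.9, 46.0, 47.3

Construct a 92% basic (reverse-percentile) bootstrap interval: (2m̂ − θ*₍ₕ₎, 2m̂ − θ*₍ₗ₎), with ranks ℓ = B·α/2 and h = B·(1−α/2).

(39.1, 45.8)

Percentile endpoints at ranks 2 and 48: θ*₍2₎ = 39.2, θ*₍48₎ = 45.9.
Basic interval reflects these around m̂:
  lower = 2 × 42.5 − 45.9 = 39.1
  upper = 2 × 42.5 − 39.2 = 45.8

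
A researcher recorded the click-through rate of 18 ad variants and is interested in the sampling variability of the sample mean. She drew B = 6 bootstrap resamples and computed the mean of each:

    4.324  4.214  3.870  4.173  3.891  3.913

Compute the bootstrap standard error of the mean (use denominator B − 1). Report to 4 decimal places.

Bootstrap SE is the standard deviation of the 6 replicate means.
Mean of replicates: (4.324 + 4.214 + 3.870 + 4.173 + 3.891 + 3.913) / 6 = 24.38500 / 6 = 4.06417
Sum of squared deviations: (+0.25983)² + (+0.14983)² + (−0.19417)² + (+0.10883)² + (−0.17317)² + (−0.15117)² = 0.19235
Variance = 0.19235 / 5 = 0.03847
SE* = √0.03847

SE* = 0.1961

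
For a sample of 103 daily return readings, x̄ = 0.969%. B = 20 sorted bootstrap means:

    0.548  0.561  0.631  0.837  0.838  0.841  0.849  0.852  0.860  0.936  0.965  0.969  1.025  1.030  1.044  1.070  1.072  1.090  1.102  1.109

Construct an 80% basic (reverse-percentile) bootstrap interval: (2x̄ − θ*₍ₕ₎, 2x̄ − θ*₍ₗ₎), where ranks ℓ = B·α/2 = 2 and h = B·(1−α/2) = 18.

Percentile endpoints at ranks 2 and 18: θ*₍2₎ = 0.561, θ*₍18₎ = 1.090.
Basic interval reflects these around x̄:
  lower = 2 × 0.969 − 1.090 = 0.848
  upper = 2 × 0.969 − 0.561 = 1.377

(0.848, 1.377)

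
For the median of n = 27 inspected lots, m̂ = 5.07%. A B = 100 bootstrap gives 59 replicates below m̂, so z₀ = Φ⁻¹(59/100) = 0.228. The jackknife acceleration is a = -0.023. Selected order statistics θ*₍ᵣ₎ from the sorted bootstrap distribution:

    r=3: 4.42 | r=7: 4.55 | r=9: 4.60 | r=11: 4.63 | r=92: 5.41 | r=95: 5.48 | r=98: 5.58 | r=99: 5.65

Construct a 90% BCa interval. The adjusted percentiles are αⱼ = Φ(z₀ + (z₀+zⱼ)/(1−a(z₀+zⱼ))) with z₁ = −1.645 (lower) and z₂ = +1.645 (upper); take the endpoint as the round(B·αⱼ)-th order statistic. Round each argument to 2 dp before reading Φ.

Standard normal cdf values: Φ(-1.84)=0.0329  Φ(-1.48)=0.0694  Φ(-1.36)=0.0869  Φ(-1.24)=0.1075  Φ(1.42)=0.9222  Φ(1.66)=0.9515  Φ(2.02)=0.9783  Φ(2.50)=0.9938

Lower: z₀ + z₁ = 0.228 + (-1.645) = -1.417; 1 − a(z₀+z₁) = 1 − (-0.023)(-1.417) = 0.9674; argument = 0.228 + (-1.417)/0.9674 = -1.2367 → -1.24.
α₁ = Φ(-1.24) = 0.1075; rank = round(100 × 0.1075) = 11; θ*₍11₎ = 4.63.
Upper: z₀ + z₂ = 1.873; 1 − a(z₀+z₂) = 1.0431; argument = 2.0236 → 2.02; α₂ = 0.9783; rank = 98; θ*₍98₎ = 5.58.

(4.63, 5.58)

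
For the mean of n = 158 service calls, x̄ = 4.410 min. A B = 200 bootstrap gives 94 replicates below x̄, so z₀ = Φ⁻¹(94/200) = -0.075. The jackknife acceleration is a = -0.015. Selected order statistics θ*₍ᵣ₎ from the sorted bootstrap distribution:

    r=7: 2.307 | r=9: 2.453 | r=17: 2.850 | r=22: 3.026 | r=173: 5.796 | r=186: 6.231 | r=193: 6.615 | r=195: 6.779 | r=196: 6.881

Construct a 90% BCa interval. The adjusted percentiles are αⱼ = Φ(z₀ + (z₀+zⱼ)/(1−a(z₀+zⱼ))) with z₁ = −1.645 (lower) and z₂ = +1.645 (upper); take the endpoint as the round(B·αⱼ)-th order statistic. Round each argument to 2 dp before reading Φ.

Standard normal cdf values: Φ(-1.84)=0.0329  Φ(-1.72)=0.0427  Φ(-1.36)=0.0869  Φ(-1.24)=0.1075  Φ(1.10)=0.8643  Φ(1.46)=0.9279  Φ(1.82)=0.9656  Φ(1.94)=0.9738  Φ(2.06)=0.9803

(2.307, 6.231)

Lower: z₀ + z₁ = -0.075 + (-1.645) = -1.720; 1 − a(z₀+z₁) = 1 − (-0.015)(-1.720) = 0.9742; argument = -0.075 + (-1.720)/0.9742 = -1.8406 → -1.84.
α₁ = Φ(-1.84) = 0.0329; rank = round(200 × 0.0329) = 7; θ*₍7₎ = 2.307.
Upper: z₀ + z₂ = 1.570; 1 − a(z₀+z₂) = 1.0235; argument = 1.4589 → 1.46; α₂ = 0.9279; rank = 186; θ*₍186₎ = 6.231.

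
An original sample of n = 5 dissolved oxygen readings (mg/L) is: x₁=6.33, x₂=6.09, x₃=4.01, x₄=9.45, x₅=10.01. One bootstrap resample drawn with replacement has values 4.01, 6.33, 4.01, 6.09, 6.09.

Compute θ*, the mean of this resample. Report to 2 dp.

θ* = 5.31

Mean = (4.01 + 6.33 + 4.01 + 6.09 + 6.09) / 5 = 26.530 / 5 = 5.31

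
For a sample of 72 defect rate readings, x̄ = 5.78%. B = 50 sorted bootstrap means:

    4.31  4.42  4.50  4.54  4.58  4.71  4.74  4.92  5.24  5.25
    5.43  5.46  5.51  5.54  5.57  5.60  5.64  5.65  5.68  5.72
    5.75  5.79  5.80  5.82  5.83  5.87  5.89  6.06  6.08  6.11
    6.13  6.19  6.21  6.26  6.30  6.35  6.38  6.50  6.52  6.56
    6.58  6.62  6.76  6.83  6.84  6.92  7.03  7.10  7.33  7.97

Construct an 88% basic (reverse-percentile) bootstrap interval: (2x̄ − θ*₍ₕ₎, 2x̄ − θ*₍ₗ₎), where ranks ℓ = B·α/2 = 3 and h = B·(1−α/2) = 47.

Percentile endpoints at ranks 3 and 47: θ*₍3₎ = 4.50, θ*₍47₎ = 7.03.
Basic interval reflects these around x̄:
  lower = 2 × 5.78 − 7.03 = 4.53
  upper = 2 × 5.78 − 4.50 = 7.06

(4.53, 7.06)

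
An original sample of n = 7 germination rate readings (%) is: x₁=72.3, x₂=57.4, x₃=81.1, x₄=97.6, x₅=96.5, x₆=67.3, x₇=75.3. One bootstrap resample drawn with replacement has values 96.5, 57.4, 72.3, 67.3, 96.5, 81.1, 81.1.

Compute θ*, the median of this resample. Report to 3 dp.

Sorted: 57.4, 67.3, 72.3, 81.1, 81.1, 96.5, 96.5
Median = middle value = 81.100

θ* = 81.100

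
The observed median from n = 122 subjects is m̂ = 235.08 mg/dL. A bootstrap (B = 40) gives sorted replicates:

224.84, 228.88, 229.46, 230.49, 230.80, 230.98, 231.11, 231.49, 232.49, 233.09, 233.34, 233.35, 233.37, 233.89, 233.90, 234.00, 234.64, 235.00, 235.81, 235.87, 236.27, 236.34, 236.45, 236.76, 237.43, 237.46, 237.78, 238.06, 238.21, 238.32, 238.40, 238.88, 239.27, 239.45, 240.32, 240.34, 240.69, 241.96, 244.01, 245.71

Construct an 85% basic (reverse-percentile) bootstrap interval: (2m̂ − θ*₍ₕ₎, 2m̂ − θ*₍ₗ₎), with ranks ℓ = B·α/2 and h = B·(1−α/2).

Percentile endpoints at ranks 3 and 37: θ*₍3₎ = 229.46, θ*₍37₎ = 240.69.
Basic interval reflects these around m̂:
  lower = 2 × 235.08 − 240.69 = 229.47
  upper = 2 × 235.08 − 229.46 = 240.70

(229.47, 240.70)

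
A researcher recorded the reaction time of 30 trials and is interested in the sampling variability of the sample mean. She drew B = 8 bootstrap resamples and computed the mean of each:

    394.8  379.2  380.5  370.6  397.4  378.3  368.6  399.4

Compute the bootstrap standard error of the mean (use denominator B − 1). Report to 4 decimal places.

Bootstrap SE is the standard deviation of the 8 replicate means.
Mean of replicates: (394.8 + 379.2 + 380.5 + 370.6 + 397.4 + 378.3 + 368.6 + 399.4) / 8 = 3068.80000 / 8 = 383.60000
Sum of squared deviations: (+11.20000)² + (−4.40000)² + (−3.10000)² + (−13.00000)² + (+13.80000)² + (−5.30000)² + (−15.00000)² + (+15.80000)² = 1016.58000
Variance = 1016.58000 / 7 = 145.22571
SE* = √145.22571

SE* = 12.0510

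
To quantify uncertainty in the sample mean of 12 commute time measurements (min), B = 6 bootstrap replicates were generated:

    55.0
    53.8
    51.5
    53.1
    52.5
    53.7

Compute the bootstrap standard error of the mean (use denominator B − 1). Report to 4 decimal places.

Bootstrap SE is the standard deviation of the 6 replicate means.
Mean of replicates: (55.0 + 53.8 + 51.5 + 53.1 + 52.5 + 53.7) / 6 = 319.60000 / 6 = 53.26667
Sum of squared deviations: (+1.73333)² + (+0.53333)² + (−1.76667)² + (−0.16667)² + (−0.76667)² + (+0.43333)² = 7.21333
Variance = 7.21333 / 5 = 1.44267
SE* = √1.44267

SE* = 1.2011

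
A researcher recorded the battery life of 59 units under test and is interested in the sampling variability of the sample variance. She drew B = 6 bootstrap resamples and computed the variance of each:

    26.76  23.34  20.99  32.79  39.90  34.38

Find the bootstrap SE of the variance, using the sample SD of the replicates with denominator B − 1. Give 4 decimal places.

SE* = 7.2173

Bootstrap SE is the standard deviation of the 6 replicate variances.
Mean of replicates: (26.76 + 23.34 + 20.99 + 32.79 + 39.90 + 34.38) / 6 = 178.16000 / 6 = 29.69333
Sum of squared deviations: (−2.93333)² + (−6.35333)² + (−8.70333)² + (+3.09667)² + (+10.20667)² + (+4.68667)² = 260.44753
Variance = 260.44753 / 5 = 52.08951
SE* = √52.08951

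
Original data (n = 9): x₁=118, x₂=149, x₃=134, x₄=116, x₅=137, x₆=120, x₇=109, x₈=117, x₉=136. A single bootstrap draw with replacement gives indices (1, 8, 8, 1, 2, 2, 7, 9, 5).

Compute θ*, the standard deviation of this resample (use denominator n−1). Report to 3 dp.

θ* = 15.123

Resample values: 118, 117, 117, 118, 149, 149, 109, 136, 137.
Mean = 127.7778; sum of squared deviations = 1829.5556
s² = 1829.5556 / 8 = 228.6944
s = √228.6944 = 15.123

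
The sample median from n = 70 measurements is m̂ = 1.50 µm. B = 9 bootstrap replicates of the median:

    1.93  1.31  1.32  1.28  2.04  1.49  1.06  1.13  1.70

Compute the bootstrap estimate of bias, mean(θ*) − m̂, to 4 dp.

mean(θ*) = (1.93 + 1.31 + 1.32 + 1.28 + 2.04 + 1.49 + 1.06 + 1.13 + 1.70) / 9 = 1.47333
bias = 1.47333 − 1.50

bias = −0.0267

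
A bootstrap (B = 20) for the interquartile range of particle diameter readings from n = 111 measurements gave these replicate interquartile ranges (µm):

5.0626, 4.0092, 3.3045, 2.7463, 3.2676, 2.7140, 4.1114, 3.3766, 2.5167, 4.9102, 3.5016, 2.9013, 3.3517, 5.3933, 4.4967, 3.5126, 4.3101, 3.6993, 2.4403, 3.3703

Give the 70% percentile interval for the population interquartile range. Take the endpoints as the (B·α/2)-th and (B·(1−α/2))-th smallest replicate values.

Sorted replicates: 2.4403, 2.5167, 2.7140, 2.7463, 2.9013, 3.2676, 3.3045, 3.3517, 3.3703, 3.3766, 3.5016, 3.5126, 3.6993, 4.0092, 4.1114, 4.3101, 4.4967, 4.9102, 5.0626, 5.3933
α = 0.30; lower rank = 20 × 0.150 = 3; upper rank = 20 × 0.850 = 17.
The 3rd smallest replicate is 2.7140; the 17th is 4.4967.

(2.7140, 4.4967)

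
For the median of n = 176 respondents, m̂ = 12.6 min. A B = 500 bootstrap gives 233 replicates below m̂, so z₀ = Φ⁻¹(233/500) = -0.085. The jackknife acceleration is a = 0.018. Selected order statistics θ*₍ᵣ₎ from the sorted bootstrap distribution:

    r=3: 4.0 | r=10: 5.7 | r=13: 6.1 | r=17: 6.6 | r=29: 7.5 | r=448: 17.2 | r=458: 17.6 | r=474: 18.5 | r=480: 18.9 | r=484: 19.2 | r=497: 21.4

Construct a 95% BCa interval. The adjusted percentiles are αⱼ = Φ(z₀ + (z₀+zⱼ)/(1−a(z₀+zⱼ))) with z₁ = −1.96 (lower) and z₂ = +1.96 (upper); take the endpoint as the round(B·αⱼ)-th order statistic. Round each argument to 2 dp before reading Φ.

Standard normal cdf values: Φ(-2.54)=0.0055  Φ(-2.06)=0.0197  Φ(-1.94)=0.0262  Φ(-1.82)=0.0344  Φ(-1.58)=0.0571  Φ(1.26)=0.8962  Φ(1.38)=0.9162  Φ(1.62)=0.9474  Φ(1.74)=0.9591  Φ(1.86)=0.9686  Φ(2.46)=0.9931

Lower: z₀ + z₁ = -0.085 + (-1.960) = -2.045; 1 − a(z₀+z₁) = 1 − (0.018)(-2.045) = 1.0368; argument = -0.085 + (-2.045)/1.0368 = -2.0574 → -2.06.
α₁ = Φ(-2.06) = 0.0197; rank = round(500 × 0.0197) = 10; θ*₍10₎ = 5.7.
Upper: z₀ + z₂ = 1.875; 1 − a(z₀+z₂) = 0.9663; argument = 1.8555 → 1.86; α₂ = 0.9686; rank = 484; θ*₍484₎ = 19.2.

(5.7, 19.2)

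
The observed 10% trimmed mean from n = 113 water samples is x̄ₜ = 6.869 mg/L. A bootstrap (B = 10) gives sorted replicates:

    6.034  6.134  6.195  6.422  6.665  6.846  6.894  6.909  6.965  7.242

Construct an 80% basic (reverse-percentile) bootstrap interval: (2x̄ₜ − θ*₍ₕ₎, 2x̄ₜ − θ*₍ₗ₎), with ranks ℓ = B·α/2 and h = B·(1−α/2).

Percentile endpoints at ranks 1 and 9: θ*₍1₎ = 6.034, θ*₍9₎ = 6.965.
Basic interval reflects these around x̄ₜ:
  lower = 2 × 6.869 − 6.965 = 6.773
  upper = 2 × 6.869 − 6.034 = 7.704

(6.773, 7.704)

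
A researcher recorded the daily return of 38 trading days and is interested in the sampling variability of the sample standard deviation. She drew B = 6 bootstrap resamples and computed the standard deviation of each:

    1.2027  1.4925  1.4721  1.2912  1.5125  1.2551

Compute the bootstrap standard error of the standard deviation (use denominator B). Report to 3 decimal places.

SE* = 0.125

Bootstrap SE is the standard deviation of the 6 replicate standard deviations.
Mean of replicates: (1.2027 + 1.4925 + 1.4721 + 1.2912 + 1.5125 + 1.2551) / 6 = 8.22610 / 6 = 1.37102
Sum of squared deviations: (−0.16832)² + (+0.12148)² + (+0.10108)² + (−0.07982)² + (+0.14148)² + (−0.11592)² = 0.09313
Variance = 0.09313 / 6 = 0.01552
SE* = √0.01552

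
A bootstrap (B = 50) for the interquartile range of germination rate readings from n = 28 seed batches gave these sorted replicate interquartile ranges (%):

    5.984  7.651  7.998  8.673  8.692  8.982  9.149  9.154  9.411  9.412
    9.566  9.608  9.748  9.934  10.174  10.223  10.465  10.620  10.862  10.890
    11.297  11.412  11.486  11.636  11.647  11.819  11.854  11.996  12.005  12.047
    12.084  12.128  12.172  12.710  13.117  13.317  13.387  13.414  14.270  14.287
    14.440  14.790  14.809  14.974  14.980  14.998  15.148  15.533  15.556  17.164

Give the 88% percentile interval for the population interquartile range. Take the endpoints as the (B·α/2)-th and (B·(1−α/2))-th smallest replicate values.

(7.998, 15.148)

α = 0.12; lower rank = 50 × 0.060 = 3; upper rank = 50 × 0.940 = 47.
The 3rd smallest replicate is 7.998; the 47th is 15.148.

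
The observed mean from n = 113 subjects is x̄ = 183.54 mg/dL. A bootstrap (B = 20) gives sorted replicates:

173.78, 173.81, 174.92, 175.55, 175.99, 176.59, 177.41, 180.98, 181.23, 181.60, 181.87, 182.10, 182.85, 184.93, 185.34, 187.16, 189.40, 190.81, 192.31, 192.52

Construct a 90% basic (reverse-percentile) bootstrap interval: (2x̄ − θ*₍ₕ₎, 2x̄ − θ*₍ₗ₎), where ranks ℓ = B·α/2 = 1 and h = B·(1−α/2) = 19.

(174.77, 193.30)

Percentile endpoints at ranks 1 and 19: θ*₍1₎ = 173.78, θ*₍19₎ = 192.31.
Basic interval reflects these around x̄:
  lower = 2 × 183.54 − 192.31 = 174.77
  upper = 2 × 183.54 − 173.78 = 193.30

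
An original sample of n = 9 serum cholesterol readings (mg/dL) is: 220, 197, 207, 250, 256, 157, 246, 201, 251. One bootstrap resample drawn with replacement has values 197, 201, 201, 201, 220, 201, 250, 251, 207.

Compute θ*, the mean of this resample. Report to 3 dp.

Mean = (197 + 201 + 201 + 201 + 220 + 201 + 250 + 251 + 207) / 9 = 1929.0 / 9 = 214.333

θ* = 214.333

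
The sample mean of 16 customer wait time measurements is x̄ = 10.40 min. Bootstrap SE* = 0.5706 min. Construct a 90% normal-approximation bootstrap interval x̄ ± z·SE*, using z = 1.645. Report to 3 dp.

Margin = 1.645 × 0.5706 = 0.9386
Interval: 10.40 ± 0.9386

(9.461, 11.339)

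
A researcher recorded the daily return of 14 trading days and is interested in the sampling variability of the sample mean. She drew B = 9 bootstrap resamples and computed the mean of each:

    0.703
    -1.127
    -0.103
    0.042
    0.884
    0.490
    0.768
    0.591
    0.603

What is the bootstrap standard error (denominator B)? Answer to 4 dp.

Bootstrap SE is the standard deviation of the 9 replicate means.
Mean of replicates: (0.703 + (-1.127) + (-0.103) + 0.042 + 0.884 + 0.490 + 0.768 + 0.591 + 0.603) / 9 = 2.85100 / 9 = 0.31678
Sum of squared deviations: (+0.38622)² + (−1.44378)² + (−0.41978)² + (−0.27478)² + (+0.56722)² + (+0.17322)² + (+0.45122)² + (+0.27422)² + (+0.28622)² = 3.19785
Variance = 3.19785 / 9 = 0.35532
SE* = √0.35532

SE* = 0.5961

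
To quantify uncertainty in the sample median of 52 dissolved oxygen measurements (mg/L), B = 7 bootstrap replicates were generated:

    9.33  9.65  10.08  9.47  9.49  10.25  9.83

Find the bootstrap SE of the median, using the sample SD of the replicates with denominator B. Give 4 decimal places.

Bootstrap SE is the standard deviation of the 7 replicate medians.
Mean of replicates: (9.33 + 9.65 + 10.08 + 9.47 + 9.49 + 10.25 + 9.83) / 7 = 68.10000 / 7 = 9.72857
Sum of squared deviations: (−0.39857)² + (−0.07857)² + (+0.35143)² + (−0.25857)² + (−0.23857)² + (+0.52143)² + (+0.10143)² = 0.69449
Variance = 0.69449 / 7 = 0.09921
SE* = √0.09921

SE* = 0.3150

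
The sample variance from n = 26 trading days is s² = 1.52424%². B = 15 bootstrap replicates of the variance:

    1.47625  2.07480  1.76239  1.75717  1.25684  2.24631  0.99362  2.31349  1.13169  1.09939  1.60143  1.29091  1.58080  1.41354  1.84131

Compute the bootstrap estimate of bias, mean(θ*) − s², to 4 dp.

bias = +0.0651

mean(θ*) = (1.47625 + 2.07480 + 1.76239 + 1.75717 + 1.25684 + 2.24631 + 0.99362 + 2.31349 + 1.13169 + 1.09939 + 1.60143 + 1.29091 + 1.58080 + 1.41354 + 1.84131) / 15 = 1.58933
bias = 1.58933 − 1.52424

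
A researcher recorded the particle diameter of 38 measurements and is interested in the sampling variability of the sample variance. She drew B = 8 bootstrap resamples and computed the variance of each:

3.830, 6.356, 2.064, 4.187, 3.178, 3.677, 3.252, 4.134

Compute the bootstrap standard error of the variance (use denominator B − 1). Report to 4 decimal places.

SE* = 1.2248

Bootstrap SE is the standard deviation of the 8 replicate variances.
Mean of replicates: (3.830 + 6.356 + 2.064 + 4.187 + 3.178 + 3.677 + 3.252 + 4.134) / 8 = 30.67800 / 8 = 3.83475
Sum of squared deviations: (−0.00475)² + (+2.52125)² + (−1.77075)² + (+0.35225)² + (−0.65675)² + (−0.15775)² + (−0.58275)² + (+0.29925)² = 10.50171
Variance = 10.50171 / 7 = 1.50024
SE* = √1.50024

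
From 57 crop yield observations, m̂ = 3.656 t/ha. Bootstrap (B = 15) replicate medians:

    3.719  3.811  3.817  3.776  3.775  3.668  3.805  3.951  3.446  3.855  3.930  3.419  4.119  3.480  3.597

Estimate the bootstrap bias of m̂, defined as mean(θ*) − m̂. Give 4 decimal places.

bias = +0.0885

mean(θ*) = (3.719 + 3.811 + 3.817 + 3.776 + 3.775 + 3.668 + 3.805 + 3.951 + 3.446 + 3.855 + 3.930 + 3.419 + 4.119 + 3.480 + 3.597) / 15 = 3.74453
bias = 3.74453 − 3.656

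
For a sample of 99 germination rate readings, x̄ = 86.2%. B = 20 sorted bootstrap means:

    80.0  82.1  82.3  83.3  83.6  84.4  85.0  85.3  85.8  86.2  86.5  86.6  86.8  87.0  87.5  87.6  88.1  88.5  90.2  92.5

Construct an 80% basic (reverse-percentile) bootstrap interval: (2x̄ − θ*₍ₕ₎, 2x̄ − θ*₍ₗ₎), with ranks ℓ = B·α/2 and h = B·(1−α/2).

Percentile endpoints at ranks 2 and 18: θ*₍2₎ = 82.1, θ*₍18₎ = 88.5.
Basic interval reflects these around x̄:
  lower = 2 × 86.2 − 88.5 = 83.9
  upper = 2 × 86.2 − 82.1 = 90.3

(83.9, 90.3)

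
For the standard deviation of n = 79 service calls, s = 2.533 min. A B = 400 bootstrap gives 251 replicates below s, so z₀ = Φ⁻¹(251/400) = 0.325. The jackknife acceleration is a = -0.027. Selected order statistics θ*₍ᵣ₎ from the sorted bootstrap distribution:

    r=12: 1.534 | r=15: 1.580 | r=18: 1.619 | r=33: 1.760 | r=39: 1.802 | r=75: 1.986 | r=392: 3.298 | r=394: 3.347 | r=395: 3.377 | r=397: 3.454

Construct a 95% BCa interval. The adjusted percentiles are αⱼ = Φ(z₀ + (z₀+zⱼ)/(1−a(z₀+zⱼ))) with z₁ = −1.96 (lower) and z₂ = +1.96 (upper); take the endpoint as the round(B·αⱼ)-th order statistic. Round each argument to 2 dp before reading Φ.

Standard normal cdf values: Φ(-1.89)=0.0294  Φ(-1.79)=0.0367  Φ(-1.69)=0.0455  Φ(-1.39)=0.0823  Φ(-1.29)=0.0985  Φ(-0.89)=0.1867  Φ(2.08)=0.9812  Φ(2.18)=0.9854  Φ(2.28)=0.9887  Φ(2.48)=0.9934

Lower: z₀ + z₁ = 0.325 + (-1.960) = -1.635; 1 − a(z₀+z₁) = 1 − (-0.027)(-1.635) = 0.9559; argument = 0.325 + (-1.635)/0.9559 = -1.3855 → -1.39.
α₁ = Φ(-1.39) = 0.0823; rank = round(400 × 0.0823) = 33; θ*₍33₎ = 1.760.
Upper: z₀ + z₂ = 2.285; 1 − a(z₀+z₂) = 1.0617; argument = 2.4772 → 2.48; α₂ = 0.9934; rank = 397; θ*₍397₎ = 3.454.

(1.760, 3.454)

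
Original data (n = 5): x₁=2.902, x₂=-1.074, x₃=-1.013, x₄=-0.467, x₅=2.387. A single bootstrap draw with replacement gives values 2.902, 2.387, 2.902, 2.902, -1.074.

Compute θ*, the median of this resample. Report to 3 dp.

θ* = 2.902

Sorted: -1.074, 2.387, 2.902, 2.902, 2.902
Median = middle value = 2.902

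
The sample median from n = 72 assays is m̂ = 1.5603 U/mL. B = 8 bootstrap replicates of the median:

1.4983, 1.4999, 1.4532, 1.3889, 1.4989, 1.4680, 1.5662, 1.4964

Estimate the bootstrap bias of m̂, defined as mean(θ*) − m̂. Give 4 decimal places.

bias = −0.0766

mean(θ*) = (1.4983 + 1.4999 + 1.4532 + 1.3889 + 1.4989 + 1.4680 + 1.5662 + 1.4964) / 8 = 1.48372
bias = 1.48372 − 1.5603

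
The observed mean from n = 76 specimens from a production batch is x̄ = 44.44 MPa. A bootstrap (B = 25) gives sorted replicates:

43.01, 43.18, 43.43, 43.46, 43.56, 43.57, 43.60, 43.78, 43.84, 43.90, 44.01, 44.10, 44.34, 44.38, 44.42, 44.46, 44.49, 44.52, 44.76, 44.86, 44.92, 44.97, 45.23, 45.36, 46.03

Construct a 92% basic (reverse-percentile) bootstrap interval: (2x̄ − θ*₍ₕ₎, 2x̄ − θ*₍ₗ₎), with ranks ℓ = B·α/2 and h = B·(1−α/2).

(43.52, 45.87)

Percentile endpoints at ranks 1 and 24: θ*₍1₎ = 43.01, θ*₍24₎ = 45.36.
Basic interval reflects these around x̄:
  lower = 2 × 44.44 − 45.36 = 43.52
  upper = 2 × 44.44 − 43.01 = 45.87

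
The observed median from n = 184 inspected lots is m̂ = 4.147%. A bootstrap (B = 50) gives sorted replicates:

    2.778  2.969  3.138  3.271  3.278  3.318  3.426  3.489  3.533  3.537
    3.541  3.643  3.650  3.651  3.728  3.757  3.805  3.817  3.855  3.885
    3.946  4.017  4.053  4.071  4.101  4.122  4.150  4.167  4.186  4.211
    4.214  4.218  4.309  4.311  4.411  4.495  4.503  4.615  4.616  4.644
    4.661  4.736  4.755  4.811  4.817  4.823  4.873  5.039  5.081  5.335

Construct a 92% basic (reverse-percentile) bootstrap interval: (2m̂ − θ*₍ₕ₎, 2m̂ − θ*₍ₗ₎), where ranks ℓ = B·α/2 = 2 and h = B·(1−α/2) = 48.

(3.255, 5.325)

Percentile endpoints at ranks 2 and 48: θ*₍2₎ = 2.969, θ*₍48₎ = 5.039.
Basic interval reflects these around m̂:
  lower = 2 × 4.147 − 5.039 = 3.255
  upper = 2 × 4.147 − 2.969 = 5.325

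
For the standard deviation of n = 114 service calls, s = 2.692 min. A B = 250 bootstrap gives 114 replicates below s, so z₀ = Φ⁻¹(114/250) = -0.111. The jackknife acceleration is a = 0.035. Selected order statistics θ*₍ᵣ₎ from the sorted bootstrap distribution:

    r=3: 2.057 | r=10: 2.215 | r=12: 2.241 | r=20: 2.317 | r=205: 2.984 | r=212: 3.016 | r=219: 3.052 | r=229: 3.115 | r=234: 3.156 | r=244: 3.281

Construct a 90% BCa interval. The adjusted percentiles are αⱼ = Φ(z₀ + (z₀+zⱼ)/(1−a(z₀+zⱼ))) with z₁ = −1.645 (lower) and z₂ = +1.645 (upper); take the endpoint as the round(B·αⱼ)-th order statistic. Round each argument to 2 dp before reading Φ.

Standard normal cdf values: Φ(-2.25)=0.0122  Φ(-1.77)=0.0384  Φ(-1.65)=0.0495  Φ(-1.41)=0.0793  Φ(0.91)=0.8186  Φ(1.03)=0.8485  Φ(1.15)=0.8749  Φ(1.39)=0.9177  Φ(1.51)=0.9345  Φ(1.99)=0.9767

Lower: z₀ + z₁ = -0.111 + (-1.645) = -1.756; 1 − a(z₀+z₁) = 1 − (0.035)(-1.756) = 1.0615; argument = -0.111 + (-1.756)/1.0615 = -1.7653 → -1.77.
α₁ = Φ(-1.77) = 0.0384; rank = round(250 × 0.0384) = 10; θ*₍10₎ = 2.215.
Upper: z₀ + z₂ = 1.534; 1 − a(z₀+z₂) = 0.9463; argument = 1.5100 → 1.51; α₂ = 0.9345; rank = 234; θ*₍234₎ = 3.156.

(2.215, 3.156)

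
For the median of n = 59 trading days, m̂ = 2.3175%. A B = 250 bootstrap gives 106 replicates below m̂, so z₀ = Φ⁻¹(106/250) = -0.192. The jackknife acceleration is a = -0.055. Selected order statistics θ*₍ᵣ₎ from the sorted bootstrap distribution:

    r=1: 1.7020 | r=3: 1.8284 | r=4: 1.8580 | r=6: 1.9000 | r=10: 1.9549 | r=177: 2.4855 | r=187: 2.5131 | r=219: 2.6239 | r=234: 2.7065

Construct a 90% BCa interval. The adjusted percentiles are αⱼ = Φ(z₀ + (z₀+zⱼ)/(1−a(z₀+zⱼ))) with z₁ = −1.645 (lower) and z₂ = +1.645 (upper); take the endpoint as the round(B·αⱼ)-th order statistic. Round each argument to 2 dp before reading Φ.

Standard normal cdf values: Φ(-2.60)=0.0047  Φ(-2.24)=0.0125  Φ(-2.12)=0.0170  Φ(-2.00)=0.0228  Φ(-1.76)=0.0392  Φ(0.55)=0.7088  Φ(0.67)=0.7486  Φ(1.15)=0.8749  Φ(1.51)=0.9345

(1.8284, 2.6239)

Lower: z₀ + z₁ = -0.192 + (-1.645) = -1.837; 1 − a(z₀+z₁) = 1 − (-0.055)(-1.837) = 0.8990; argument = -0.192 + (-1.837)/0.8990 = -2.2355 → -2.24.
α₁ = Φ(-2.24) = 0.0125; rank = round(250 × 0.0125) = 3; θ*₍3₎ = 1.8284.
Upper: z₀ + z₂ = 1.453; 1 − a(z₀+z₂) = 1.0799; argument = 1.1535 → 1.15; α₂ = 0.8749; rank = 219; θ*₍219₎ = 2.6239.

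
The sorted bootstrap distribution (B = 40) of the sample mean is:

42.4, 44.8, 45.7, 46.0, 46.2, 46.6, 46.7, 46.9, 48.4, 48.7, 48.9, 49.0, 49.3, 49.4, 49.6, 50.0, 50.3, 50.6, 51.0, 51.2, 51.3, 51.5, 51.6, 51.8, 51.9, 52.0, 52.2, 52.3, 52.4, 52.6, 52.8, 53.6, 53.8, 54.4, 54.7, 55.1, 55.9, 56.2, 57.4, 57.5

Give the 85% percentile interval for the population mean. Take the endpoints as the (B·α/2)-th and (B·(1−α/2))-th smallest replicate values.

α = 0.15; lower rank = 40 × 0.075 = 3; upper rank = 40 × 0.925 = 37.
The 3rd smallest replicate is 45.7; the 37th is 55.9.

(45.7, 55.9)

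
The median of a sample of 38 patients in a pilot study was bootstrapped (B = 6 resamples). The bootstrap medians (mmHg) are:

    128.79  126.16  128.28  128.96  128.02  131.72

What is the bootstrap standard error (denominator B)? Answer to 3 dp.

SE* = 1.647

Bootstrap SE is the standard deviation of the 6 replicate medians.
Mean of replicates: (128.79 + 126.16 + 128.28 + 128.96 + 128.02 + 131.72) / 6 = 771.9300 / 6 = 128.6550
Sum of squared deviations: (+0.1350)² + (−2.4950)² + (−0.3750)² + (+0.3050)² + (−0.6350)² + (+3.0650)² = 16.2743
Variance = 16.2743 / 6 = 2.7124
SE* = √2.7124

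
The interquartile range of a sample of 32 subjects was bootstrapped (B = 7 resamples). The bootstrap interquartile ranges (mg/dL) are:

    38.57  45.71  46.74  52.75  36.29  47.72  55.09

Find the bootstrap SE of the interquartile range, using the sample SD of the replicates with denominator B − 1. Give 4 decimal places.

Bootstrap SE is the standard deviation of the 7 replicate interquartile ranges.
Mean of replicates: (38.57 + 45.71 + 46.74 + 52.75 + 36.29 + 47.72 + 55.09) / 7 = 322.87000 / 7 = 46.12429
Sum of squared deviations: (−7.55429)² + (−0.41429)² + (+0.61571)² + (+6.62571)² + (−9.83429)² + (+1.59571)² + (+8.96571)² = 281.16157
Variance = 281.16157 / 6 = 46.86026
SE* = √46.86026

SE* = 6.8455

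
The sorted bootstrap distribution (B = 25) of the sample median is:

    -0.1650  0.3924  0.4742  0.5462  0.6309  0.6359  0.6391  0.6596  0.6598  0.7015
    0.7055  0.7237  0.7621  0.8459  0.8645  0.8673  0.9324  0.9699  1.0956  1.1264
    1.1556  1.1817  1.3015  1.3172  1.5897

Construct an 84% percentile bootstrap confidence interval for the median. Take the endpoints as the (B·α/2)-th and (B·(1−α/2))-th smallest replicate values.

(0.3924, 1.3015)

α = 0.16; lower rank = 25 × 0.080 = 2; upper rank = 25 × 0.920 = 23.
The 2nd smallest replicate is 0.3924; the 23rd is 1.3015.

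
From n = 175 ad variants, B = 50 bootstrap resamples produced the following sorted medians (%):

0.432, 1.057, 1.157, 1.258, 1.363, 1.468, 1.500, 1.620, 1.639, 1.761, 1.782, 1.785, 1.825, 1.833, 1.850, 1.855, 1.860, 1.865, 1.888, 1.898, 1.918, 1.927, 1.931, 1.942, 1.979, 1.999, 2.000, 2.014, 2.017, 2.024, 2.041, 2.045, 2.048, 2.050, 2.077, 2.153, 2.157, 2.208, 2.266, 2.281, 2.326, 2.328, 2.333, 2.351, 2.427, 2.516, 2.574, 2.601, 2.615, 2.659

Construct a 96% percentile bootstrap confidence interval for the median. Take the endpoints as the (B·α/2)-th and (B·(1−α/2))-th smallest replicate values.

α = 0.04; lower rank = 50 × 0.020 = 1; upper rank = 50 × 0.980 = 49.
The 1st smallest replicate is 0.432; the 49th is 2.615.

(0.432, 2.615)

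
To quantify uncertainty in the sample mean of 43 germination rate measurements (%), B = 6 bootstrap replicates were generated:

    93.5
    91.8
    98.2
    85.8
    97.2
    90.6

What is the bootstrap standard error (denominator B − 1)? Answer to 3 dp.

Bootstrap SE is the standard deviation of the 6 replicate means.
Mean of replicates: (93.5 + 91.8 + 98.2 + 85.8 + 97.2 + 90.6) / 6 = 557.1000 / 6 = 92.8500
Sum of squared deviations: (+0.6500)² + (−1.0500)² + (+5.3500)² + (−7.0500)² + (+4.3500)² + (−2.2500)² = 103.8350
Variance = 103.8350 / 5 = 20.7670
SE* = √20.7670

SE* = 4.557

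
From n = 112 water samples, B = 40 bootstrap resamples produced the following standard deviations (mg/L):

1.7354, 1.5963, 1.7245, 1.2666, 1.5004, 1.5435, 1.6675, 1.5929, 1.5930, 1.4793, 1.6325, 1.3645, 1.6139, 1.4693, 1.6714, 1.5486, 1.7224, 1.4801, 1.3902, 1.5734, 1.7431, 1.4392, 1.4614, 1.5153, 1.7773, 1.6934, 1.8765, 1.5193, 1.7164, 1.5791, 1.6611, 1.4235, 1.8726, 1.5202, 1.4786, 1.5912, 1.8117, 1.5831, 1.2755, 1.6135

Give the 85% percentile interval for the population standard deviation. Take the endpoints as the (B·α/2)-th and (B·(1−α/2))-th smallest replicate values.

(1.3645, 1.7773)

Sorted replicates: 1.2666, 1.2755, 1.3645, 1.3902, 1.4235, 1.4392, 1.4614, 1.4693, 1.4786, 1.4793, 1.4801, 1.5004, 1.5153, 1.5193, 1.5202, 1.5435, 1.5486, 1.5734, 1.5791, 1.5831, 1.5912, 1.5929, 1.5930, 1.5963, 1.6135, 1.6139, 1.6325, 1.6611, 1.6675, 1.6714, 1.6934, 1.7164, 1.7224, 1.7245, 1.7354, 1.7431, 1.7773, 1.8117, 1.8726, 1.8765
α = 0.15; lower rank = 40 × 0.075 = 3; upper rank = 40 × 0.925 = 37.
The 3rd smallest replicate is 1.3645; the 37th is 1.7773.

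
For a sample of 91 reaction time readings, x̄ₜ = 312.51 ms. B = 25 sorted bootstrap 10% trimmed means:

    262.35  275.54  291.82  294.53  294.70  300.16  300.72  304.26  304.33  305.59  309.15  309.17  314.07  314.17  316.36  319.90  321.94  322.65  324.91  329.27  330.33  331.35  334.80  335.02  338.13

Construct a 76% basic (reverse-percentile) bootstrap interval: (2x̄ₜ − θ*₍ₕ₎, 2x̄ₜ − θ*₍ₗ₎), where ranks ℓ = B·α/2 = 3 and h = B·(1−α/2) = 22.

(293.67, 333.20)

Percentile endpoints at ranks 3 and 22: θ*₍3₎ = 291.82, θ*₍22₎ = 331.35.
Basic interval reflects these around x̄ₜ:
  lower = 2 × 312.51 − 331.35 = 293.67
  upper = 2 × 312.51 − 291.82 = 333.20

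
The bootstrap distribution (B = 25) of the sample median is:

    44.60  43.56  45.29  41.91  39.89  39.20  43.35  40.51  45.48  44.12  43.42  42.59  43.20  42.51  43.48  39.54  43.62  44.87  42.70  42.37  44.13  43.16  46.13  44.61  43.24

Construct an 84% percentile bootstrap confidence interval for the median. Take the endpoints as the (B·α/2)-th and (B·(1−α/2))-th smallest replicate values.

(39.54, 45.29)

Sorted replicates: 39.20, 39.54, 39.89, 40.51, 41.91, 42.37, 42.51, 42.59, 42.70, 43.16, 43.20, 43.24, 43.35, 43.42, 43.48, 43.56, 43.62, 44.12, 44.13, 44.60, 44.61, 44.87, 45.29, 45.48, 46.13
α = 0.16; lower rank = 25 × 0.080 = 2; upper rank = 25 × 0.920 = 23.
The 2nd smallest replicate is 39.54; the 23rd is 45.29.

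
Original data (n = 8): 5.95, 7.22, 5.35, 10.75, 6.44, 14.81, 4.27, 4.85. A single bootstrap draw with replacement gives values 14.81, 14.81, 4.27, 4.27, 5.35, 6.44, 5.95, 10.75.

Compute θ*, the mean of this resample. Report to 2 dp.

Mean = (14.81 + 14.81 + 4.27 + 4.27 + 5.35 + 6.44 + 5.95 + 10.75) / 8 = 66.650 / 8 = 8.33

θ* = 8.33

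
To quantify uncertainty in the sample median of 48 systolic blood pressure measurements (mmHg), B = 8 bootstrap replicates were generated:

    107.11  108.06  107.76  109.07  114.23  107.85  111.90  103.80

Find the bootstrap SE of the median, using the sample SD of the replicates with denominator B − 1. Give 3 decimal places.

Bootstrap SE is the standard deviation of the 8 replicate medians.
Mean of replicates: (107.11 + 108.06 + 107.76 + 109.07 + 114.23 + 107.85 + 111.90 + 103.80) / 8 = 869.7800 / 8 = 108.7225
Sum of squared deviations: (−1.6125)² + (−0.6625)² + (−0.9625)² + (+0.3475)² + (+5.5075)² + (−0.8725)² + (+3.1775)² + (−4.9225)² = 69.5076
Variance = 69.5076 / 7 = 9.9297
SE* = √9.9297

SE* = 3.151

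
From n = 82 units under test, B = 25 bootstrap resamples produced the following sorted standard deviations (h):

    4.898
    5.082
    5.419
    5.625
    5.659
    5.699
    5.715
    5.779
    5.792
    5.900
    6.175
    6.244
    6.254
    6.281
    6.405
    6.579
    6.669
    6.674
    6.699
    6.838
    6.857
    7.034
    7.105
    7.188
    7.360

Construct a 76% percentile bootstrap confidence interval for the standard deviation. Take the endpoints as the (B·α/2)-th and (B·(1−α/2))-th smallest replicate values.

(5.419, 7.034)

α = 0.24; lower rank = 25 × 0.120 = 3; upper rank = 25 × 0.880 = 22.
The 3rd smallest replicate is 5.419; the 22nd is 7.034.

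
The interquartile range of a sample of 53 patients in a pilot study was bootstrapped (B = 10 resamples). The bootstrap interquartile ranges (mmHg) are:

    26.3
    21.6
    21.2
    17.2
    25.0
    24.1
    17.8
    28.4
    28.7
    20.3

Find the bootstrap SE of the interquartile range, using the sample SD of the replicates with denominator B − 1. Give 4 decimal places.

SE* = 4.0945

Bootstrap SE is the standard deviation of the 10 replicate interquartile ranges.
Mean of replicates: (26.3 + 21.6 + 21.2 + 17.2 + 25.0 + 24.1 + 17.8 + 28.4 + 28.7 + 20.3) / 10 = 230.60000 / 10 = 23.06000
Sum of squared deviations: (+3.24000)² + (−1.46000)² + (−1.86000)² + (−5.86000)² + (+1.94000)² + (+1.04000)² + (−5.26000)² + (+5.34000)² + (+5.64000)² + (−2.76000)² = 150.88400
Variance = 150.88400 / 9 = 16.76489
SE* = √16.76489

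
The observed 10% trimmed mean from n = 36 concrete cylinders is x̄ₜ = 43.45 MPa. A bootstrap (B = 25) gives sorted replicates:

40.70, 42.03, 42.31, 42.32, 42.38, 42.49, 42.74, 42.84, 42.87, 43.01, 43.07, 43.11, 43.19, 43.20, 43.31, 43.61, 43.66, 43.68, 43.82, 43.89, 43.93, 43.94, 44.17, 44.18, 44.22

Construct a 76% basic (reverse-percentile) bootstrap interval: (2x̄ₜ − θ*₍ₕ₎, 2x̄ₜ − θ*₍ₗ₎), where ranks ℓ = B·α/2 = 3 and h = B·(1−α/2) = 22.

Percentile endpoints at ranks 3 and 22: θ*₍3₎ = 42.31, θ*₍22₎ = 43.94.
Basic interval reflects these around x̄ₜ:
  lower = 2 × 43.45 − 43.94 = 42.96
  upper = 2 × 43.45 − 42.31 = 44.59

(42.96, 44.59)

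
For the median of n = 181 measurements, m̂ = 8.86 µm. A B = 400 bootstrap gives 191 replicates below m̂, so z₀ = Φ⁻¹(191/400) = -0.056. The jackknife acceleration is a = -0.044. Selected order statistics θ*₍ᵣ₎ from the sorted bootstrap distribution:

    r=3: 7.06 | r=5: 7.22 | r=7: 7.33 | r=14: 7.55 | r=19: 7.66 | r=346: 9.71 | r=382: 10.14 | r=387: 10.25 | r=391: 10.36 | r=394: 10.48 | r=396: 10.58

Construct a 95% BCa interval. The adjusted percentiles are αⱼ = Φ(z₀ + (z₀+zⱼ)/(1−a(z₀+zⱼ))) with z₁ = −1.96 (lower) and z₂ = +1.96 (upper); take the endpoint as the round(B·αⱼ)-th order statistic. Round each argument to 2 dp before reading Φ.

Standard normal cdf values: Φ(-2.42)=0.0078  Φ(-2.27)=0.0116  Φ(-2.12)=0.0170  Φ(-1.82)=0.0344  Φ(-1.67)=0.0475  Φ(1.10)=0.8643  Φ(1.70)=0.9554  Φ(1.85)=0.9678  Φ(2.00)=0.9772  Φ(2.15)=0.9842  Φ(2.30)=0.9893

Lower: z₀ + z₁ = -0.056 + (-1.960) = -2.016; 1 − a(z₀+z₁) = 1 − (-0.044)(-2.016) = 0.9113; argument = -0.056 + (-2.016)/0.9113 = -2.2682 → -2.27.
α₁ = Φ(-2.27) = 0.0116; rank = round(400 × 0.0116) = 5; θ*₍5₎ = 7.22.
Upper: z₀ + z₂ = 1.904; 1 − a(z₀+z₂) = 1.0838; argument = 1.7008 → 1.70; α₂ = 0.9554; rank = 382; θ*₍382₎ = 10.14.

(7.22, 10.14)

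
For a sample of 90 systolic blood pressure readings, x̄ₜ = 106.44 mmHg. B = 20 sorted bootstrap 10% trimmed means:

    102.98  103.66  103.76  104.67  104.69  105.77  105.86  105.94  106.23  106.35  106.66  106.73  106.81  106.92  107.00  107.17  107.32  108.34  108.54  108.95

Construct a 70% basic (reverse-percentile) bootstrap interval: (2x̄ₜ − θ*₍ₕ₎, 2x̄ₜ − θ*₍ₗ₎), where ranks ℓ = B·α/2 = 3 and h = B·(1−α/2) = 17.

Percentile endpoints at ranks 3 and 17: θ*₍3₎ = 103.76, θ*₍17₎ = 107.32.
Basic interval reflects these around x̄ₜ:
  lower = 2 × 106.44 − 107.32 = 105.56
  upper = 2 × 106.44 − 103.76 = 109.12

(105.56, 109.12)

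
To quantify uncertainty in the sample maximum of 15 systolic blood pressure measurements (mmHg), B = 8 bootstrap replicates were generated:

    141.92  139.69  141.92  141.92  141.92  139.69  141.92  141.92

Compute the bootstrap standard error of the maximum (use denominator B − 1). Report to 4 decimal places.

SE* = 1.0323

Bootstrap SE is the standard deviation of the 8 replicate maximums.
Mean of replicates: (141.92 + 139.69 + 141.92 + 141.92 + 141.92 + 139.69 + 141.92 + 141.92) / 8 = 1130.90000 / 8 = 141.36250
Sum of squared deviations: (+0.55750)² + (−1.67250)² + (+0.55750)² + (+0.55750)² + (+0.55750)² + (−1.67250)² + (+0.55750)² + (+0.55750)² = 7.45935
Variance = 7.45935 / 7 = 1.06562
SE* = √1.06562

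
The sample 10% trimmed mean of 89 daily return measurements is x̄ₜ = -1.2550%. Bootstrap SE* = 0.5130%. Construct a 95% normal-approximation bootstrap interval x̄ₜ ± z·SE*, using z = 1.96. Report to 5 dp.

Margin = 1.96 × 0.5130 = 1.005480
Interval: -1.2550 ± 1.005480

(-2.26048, -0.24952)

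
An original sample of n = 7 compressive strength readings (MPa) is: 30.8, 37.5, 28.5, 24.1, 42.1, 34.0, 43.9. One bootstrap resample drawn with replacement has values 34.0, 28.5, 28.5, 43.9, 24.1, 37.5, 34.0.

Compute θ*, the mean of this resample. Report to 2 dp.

θ* = 32.93

Mean = (34.0 + 28.5 + 28.5 + 43.9 + 24.1 + 37.5 + 34.0) / 7 = 230.50 / 7 = 32.93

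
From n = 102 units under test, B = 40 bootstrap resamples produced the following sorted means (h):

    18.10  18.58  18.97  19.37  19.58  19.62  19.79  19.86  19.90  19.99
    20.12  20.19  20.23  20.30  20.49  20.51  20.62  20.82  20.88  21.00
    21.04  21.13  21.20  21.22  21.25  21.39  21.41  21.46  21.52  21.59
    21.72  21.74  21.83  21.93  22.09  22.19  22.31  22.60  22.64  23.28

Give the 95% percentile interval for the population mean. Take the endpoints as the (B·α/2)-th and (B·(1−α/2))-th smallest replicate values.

(18.10, 22.64)

α = 0.05; lower rank = 40 × 0.025 = 1; upper rank = 40 × 0.975 = 39.
The 1st smallest replicate is 18.10; the 39th is 22.64.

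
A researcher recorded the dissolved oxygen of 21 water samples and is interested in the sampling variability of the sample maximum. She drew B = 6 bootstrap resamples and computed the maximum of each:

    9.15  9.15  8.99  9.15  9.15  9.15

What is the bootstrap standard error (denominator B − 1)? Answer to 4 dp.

Bootstrap SE is the standard deviation of the 6 replicate maximums.
Mean of replicates: (9.15 + 9.15 + 8.99 + 9.15 + 9.15 + 9.15) / 6 = 54.74000 / 6 = 9.12333
Sum of squared deviations: (+0.02667)² + (+0.02667)² + (−0.13333)² + (+0.02667)² + (+0.02667)² + (+0.02667)² = 0.02133
Variance = 0.02133 / 5 = 0.00427
SE* = √0.00427

SE* = 0.0653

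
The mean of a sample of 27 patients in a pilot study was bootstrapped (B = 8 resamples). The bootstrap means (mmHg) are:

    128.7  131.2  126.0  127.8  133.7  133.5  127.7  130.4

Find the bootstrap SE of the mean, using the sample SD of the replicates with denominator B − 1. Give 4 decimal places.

Bootstrap SE is the standard deviation of the 8 replicate means.
Mean of replicates: (128.7 + 131.2 + 126.0 + 127.8 + 133.7 + 133.5 + 127.7 + 130.4) / 8 = 1039.00000 / 8 = 129.87500
Sum of squared deviations: (−1.17500)² + (+1.32500)² + (−3.87500)² + (−2.07500)² + (+3.82500)² + (+3.62500)² + (−2.17500)² + (+0.52500)² = 55.23500
Variance = 55.23500 / 7 = 7.89071
SE* = √7.89071

SE* = 2.8090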